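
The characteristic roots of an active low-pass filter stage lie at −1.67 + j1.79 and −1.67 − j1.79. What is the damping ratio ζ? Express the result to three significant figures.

The poles are at −σ ± jω_d with σ = 1.67 and ω_d = 1.79, so ω_n = √(σ²+ω_d²) = 2.45 rad/s and ζ = σ/ω_n = 0.682.

ζ ≈ 0.682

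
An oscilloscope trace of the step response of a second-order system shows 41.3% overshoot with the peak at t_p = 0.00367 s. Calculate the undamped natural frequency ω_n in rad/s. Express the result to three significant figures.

ω_n ≈ 889 rad/s

The overshoot fixes ζ = −ln(OS)/√(π²+ln²(OS)) = 0.271.
t_p = π/ω_d ⇒ ω_d = 856 rad/s; then ω_n = ω_d/√(1−ζ²) = 889 rad/s.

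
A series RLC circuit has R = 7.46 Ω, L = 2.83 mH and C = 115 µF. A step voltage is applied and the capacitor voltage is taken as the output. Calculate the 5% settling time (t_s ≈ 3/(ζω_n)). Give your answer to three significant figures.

For a series RLC circuit (capacitor voltage as output), ω_n = 1/√(LC) = 1/√(2.83 mH · 115 µF) = 1750 rad/s.
ζ = (R/2)·√(C/L) = (7.46/2)·√(115 µF/2.83 mH) = 0.752.
t_s ≈ 3/(ζω_n) = 0.00228 s.

t_s ≈ 0.00228 s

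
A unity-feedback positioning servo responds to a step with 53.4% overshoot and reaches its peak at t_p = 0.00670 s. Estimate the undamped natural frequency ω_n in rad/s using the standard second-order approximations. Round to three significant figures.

ζ from %OS: ζ = |ln 0.534|/√(π²+ln²0.534) = 0.196.
From t_p = π/ω_d, ω_d = π/0.00670 = 469 rad/s, so ω_n = ω_d/√(1−ζ²) = 478 rad/s.

ω_n ≈ 478 rad/s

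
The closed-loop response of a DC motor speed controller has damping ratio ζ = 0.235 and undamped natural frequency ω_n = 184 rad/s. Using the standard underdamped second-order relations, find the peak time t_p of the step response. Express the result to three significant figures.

The damped frequency is ω_d = ω_n√(1−ζ²) = 184·√(1−0.0552) = 179 rad/s.
Peak time t_p = π/ω_d = π/179 = 0.0176 s.

t_p ≈ 0.0176 s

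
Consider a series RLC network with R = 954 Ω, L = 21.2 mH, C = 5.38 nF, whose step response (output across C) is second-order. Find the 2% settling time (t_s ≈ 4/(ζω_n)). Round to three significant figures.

For a series RLC circuit (capacitor voltage as output), ω_n = 1/√(LC) = 1/√(21.2 mH · 5.38 nF) = 93600 rad/s.
ζ = (R/2)·√(C/L) = (954/2)·√(5.38 nF/21.2 mH) = 0.240.
t_s ≈ 4/(ζω_n) = 0.000178 s.

t_s ≈ 0.000178 s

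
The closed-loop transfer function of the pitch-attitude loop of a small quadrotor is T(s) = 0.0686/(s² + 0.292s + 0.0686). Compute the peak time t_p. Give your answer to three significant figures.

Matching coefficients with s² + 2ζω_n s + ω_n² gives ω_n² = 0.0686 ⇒ ω_n = 0.262 rad/s, and ζ = 0.292/(2ω_n) = 0.557.
ω_d = ω_n√(1−ζ²) = 0.217 rad/s. Then t_p = π/ω_d = 14.4 s.

t_p ≈ 14.4 s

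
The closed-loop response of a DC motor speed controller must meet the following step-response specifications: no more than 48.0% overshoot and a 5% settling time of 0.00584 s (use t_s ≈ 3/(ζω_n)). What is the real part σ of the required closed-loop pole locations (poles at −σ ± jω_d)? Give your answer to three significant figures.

σ ≈ 514

The settling-time spec alone fixes σ = ζω_n = 3/t_s = 3/0.00584 = 514.
(Overshoot then fixes ζ = 0.228 and hence ω_d = σ·√(1−ζ²)/ζ = 2200 rad/s.)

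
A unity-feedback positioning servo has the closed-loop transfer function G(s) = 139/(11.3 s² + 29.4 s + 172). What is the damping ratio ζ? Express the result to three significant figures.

ζ ≈ 0.333

Dividing through by 11.3: denominator becomes s² + 2.602 s + 15.22.
So ω_n = √15.22 = 3.90 rad/s and ζ = 2.602/(2·3.90) = 0.333.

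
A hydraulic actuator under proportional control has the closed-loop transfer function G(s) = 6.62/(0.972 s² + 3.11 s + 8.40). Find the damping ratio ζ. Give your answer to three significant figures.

ζ ≈ 0.544

Dividing through by 0.972: denominator becomes s² + 3.200 s + 8.642.
So ω_n = √8.642 = 2.94 rad/s and ζ = 3.200/(2·2.94) = 0.544.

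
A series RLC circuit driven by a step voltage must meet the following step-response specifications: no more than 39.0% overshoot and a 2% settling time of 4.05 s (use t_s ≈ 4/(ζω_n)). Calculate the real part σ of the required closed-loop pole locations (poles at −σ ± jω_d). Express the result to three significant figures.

σ ≈ 0.988

The settling-time spec alone fixes σ = ζω_n = 4/t_s = 4/4.05 = 0.988.
(Overshoot then fixes ζ = 0.287 and hence ω_d = σ·√(1−ζ²)/ζ = 3.30 rad/s.)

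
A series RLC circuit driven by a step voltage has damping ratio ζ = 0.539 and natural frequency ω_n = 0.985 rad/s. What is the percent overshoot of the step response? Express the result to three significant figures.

For an underdamped second-order system, %OS = 100·exp(−πζ/√(1−ζ²)).
πζ/√(1−ζ²) = π·0.539/√(1−0.291) = 2.010, so %OS = 100·e^(−2.010) = 13.4%.

%OS ≈ 13.4%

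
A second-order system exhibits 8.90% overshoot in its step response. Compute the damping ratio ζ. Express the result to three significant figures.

ζ ≈ 0.610

ζ = −ln(OS)/√(π² + (ln OS)²). With OS = 0.0890, ln OS = −2.419 and ζ = 2.419/3.965 = 0.610.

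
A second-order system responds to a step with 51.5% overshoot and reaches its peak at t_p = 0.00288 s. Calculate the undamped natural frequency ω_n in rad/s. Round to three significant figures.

ζ from %OS: ζ = |ln 0.515|/√(π²+ln²0.515) = 0.207.
From t_p = π/ω_d, ω_d = π/0.00288 = 1090 rad/s, so ω_n = ω_d/√(1−ζ²) = 1110 rad/s.

ω_n ≈ 1110 rad/s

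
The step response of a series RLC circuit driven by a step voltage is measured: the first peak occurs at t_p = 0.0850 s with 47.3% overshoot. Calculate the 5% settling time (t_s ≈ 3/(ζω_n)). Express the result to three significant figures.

t_s ≈ 0.341 s

The overshoot fixes ζ = −ln(OS)/√(π²+ln²(OS)) = 0.232.
From t_p = π/ω_d, ω_d = π/0.0850 = 37.0 rad/s, so ω_n = ω_d/√(1−ζ²) = 38.0 rad/s.
t_s ≈ 3/(ζω_n) = 3/(0.232·38.0) = 0.341 s.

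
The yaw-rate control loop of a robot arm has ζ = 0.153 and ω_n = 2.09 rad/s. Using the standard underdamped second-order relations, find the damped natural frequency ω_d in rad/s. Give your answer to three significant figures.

ω_d = ω_n√(1−ζ²) = 2.09·√0.977 = 2.07 rad/s.

ω_d ≈ 2.07 rad/s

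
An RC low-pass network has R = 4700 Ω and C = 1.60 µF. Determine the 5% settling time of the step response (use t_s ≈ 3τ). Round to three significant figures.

τ = RC = 4700 × 1.60 µF = 0.00752 s.
t_s ≈ 3τ = 0.0226 s.

t_s ≈ 0.0226 s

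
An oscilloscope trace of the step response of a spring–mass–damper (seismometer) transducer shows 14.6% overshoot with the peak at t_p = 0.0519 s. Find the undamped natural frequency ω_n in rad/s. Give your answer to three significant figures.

The overshoot fixes ζ = −ln(OS)/√(π²+ln²(OS)) = 0.522.
From t_p = π/ω_d, ω_d = π/0.0519 = 60.5 rad/s, so ω_n = ω_d/√(1−ζ²) = 71.0 rad/s.

ω_n ≈ 71.0 rad/s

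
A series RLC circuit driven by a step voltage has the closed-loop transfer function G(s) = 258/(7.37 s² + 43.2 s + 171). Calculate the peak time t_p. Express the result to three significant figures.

Dividing through by 7.37: denominator becomes s² + 5.862 s + 23.20.
So ω_n = √23.20 = 4.82 rad/s and ζ = 5.862/(2·4.82) = 0.608.
ω_d = ω_n√(1−ζ²) = 3.82 rad/s. t_p = π/ω_d = 0.822 s.

t_p ≈ 0.822 s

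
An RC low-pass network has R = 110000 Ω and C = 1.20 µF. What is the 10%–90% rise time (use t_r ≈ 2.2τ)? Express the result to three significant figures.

t_r ≈ 0.290 s

τ = RC = 110000 × 1.20 µF = 0.132 s.
t_r ≈ 2.2τ = 0.290 s.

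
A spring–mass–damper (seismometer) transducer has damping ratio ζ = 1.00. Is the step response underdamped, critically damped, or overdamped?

Since ζ = 1, the system is critically damped.

critically damped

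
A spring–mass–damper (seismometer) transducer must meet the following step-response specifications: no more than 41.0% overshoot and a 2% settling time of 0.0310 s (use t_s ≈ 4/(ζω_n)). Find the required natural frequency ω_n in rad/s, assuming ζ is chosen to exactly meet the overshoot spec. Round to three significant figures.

ω_n ≈ 473 rad/s

Inverting the overshoot relation: ζ = |ln 0.410|/√(π² + ln²0.410) = 0.273.
From t_s ≈ 4/(ζω_n): ω_n = 4/(ζ·t_s) = 4/(0.273·0.0310) = 473 rad/s.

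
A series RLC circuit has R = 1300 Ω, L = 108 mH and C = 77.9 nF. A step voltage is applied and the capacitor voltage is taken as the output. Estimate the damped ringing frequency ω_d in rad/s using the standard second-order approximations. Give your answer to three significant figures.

ω_d ≈ 9090 rad/s

For a series RLC circuit (capacitor voltage as output), ω_n = 1/√(LC) = 1/√(108 mH · 77.9 nF) = 10900 rad/s.
ζ = (R/2)·√(C/L) = (1300/2)·√(77.9 nF/108 mH) = 0.552.
ω_d = 10900·√(1 − 0.552²) = 9090 rad/s.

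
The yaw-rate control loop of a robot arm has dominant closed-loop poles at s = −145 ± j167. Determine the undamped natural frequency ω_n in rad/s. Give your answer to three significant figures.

ω_n ≈ 221 rad/s

The poles are at −σ ± jω_d with σ = 145 and ω_d = 167, so ω_n = √(σ²+ω_d²) = 221 rad/s and ζ = σ/ω_n = 0.656.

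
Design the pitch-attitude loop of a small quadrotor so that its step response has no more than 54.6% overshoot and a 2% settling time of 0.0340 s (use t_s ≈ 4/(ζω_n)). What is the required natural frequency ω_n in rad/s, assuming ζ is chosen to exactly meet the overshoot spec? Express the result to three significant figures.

ζ = −ln(OS)/√(π² + (ln OS)²). With OS = 0.546, ln OS = −0.6051 and ζ = 0.6051/3.199 = 0.189.
Then ω_n = 4/(ζ t_s) = 4/(0.189 × 0.0340) = 622 rad/s.

ω_n ≈ 622 rad/s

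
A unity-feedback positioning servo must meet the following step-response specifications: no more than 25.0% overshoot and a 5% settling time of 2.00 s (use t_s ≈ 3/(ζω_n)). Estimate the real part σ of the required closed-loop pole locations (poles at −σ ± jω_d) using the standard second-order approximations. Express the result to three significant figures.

The settling-time spec alone fixes σ = ζω_n = 3/t_s = 3/2.00 = 1.50.
(Overshoot then fixes ζ = 0.404 and hence ω_d = σ·√(1−ζ²)/ζ = 3.40 rad/s.)

σ ≈ 1.50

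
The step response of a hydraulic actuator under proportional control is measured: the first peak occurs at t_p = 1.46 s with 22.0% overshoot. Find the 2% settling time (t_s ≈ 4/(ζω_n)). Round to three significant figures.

From the overshoot, ζ = −ln(OS)/√(π²+ln²(OS)) = 0.434.
t_p = π/ω_d ⇒ ω_d = 2.15 rad/s; then ω_n = ω_d/√(1−ζ²) = 2.39 rad/s.
t_s ≈ 4/(ζω_n) = 4/(0.434·2.39) = 3.86 s.

t_s ≈ 3.86 s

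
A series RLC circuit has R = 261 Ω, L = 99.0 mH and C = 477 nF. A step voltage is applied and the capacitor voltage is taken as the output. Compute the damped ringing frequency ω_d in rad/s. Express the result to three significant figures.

ω_d ≈ 4410 rad/s

For a series RLC circuit (capacitor voltage as output), ω_n = 1/√(LC) = 1/√(99.0 mH · 477 nF) = 4600 rad/s.
ζ = (R/2)·√(C/L) = (261/2)·√(477 nF/99.0 mH) = 0.286.
ω_d = ω_n√(1−ζ²) = 4410 rad/s.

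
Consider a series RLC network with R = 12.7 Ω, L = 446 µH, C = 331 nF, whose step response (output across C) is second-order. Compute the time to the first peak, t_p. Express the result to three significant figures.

t_p ≈ 0.0000388 s

For a series RLC circuit (capacitor voltage as output), ω_n = 1/√(LC) = 1/√(446 µH · 331 nF) = 82300 rad/s.
ζ = (R/2)·√(C/L) = (12.7/2)·√(331 nF/446 µH) = 0.173.
ω_d = 82300·√(1 − 0.173²) = 81100 rad/s. t_p = π/ω_d = 0.0000388 s.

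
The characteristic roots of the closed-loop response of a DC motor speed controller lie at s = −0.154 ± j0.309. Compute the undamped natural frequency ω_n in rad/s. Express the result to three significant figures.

|pole| = ω_n = √(0.154² + 0.309²) = 0.345 rad/s; ζ = cos θ = σ/ω_n = 0.446.

ω_n ≈ 0.345 rad/s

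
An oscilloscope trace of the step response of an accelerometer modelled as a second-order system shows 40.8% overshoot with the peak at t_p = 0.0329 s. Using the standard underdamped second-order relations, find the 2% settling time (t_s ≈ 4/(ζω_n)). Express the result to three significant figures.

ζ from %OS: ζ = |ln 0.408|/√(π²+ln²0.408) = 0.274.
t_p = π/ω_d ⇒ ω_d = 95.5 rad/s; then ω_n = ω_d/√(1−ζ²) = 99.3 rad/s.
t_s ≈ 4/(ζω_n) = 4/(0.274·99.3) = 0.147 s.

t_s ≈ 0.147 s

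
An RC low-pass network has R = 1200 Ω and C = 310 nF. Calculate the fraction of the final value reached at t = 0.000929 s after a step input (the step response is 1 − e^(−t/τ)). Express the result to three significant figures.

τ = RC = 1200 × 310 nF = 0.000372 s.
y(t)/y_∞ = 1 − e^(−t/τ) = 1 − e^(−0.000929/0.000372) = 1 − e^(−2.50) = 0.918.

y/y_∞ ≈ 0.918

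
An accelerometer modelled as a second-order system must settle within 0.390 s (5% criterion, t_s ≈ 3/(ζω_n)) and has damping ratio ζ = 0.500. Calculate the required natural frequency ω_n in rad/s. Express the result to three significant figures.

Rearranging t_s ≈ 3/(ζω_n) gives ω_n = 3/(ζ·t_s) = 3/(0.500 × 0.390) = 15.4 rad/s.

ω_n ≈ 15.4 rad/s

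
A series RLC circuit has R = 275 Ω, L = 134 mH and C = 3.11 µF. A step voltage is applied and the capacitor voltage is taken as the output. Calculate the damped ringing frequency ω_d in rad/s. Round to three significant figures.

For a series RLC circuit (capacitor voltage as output), ω_n = 1/√(LC) = 1/√(134 mH · 3.11 µF) = 1550 rad/s.
ζ = (R/2)·√(C/L) = (275/2)·√(3.11 µF/134 mH) = 0.662.
ω_d = 1550·√(1 − 0.662²) = 1160 rad/s.

ω_d ≈ 1160 rad/s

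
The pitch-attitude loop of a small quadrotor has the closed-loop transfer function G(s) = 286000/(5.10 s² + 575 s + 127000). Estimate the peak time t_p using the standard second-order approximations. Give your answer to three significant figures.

Dividing through by 5.10: denominator becomes s² + 112.7 s + 24900.
So ω_n = √24900 = 158 rad/s and ζ = 112.7/(2·158) = 0.357.
ω_d = ω_n√(1−ζ²) = 147 rad/s. t_p = π/ω_d = 0.0213 s.

t_p ≈ 0.0213 s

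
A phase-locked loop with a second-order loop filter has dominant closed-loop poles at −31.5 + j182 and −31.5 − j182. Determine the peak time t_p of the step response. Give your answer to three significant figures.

t_p ≈ 0.0173 s

t_p = π/ω_d with ω_d = 182 (the imaginary part), so t_p = 0.0173 s.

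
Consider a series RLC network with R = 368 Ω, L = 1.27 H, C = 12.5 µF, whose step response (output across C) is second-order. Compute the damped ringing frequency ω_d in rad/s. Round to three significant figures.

For a series RLC circuit (capacitor voltage as output), ω_n = 1/√(LC) = 1/√(1.27 H · 12.5 µF) = 251 rad/s.
ζ = (R/2)·√(C/L) = (368/2)·√(12.5 µF/1.27 H) = 0.577.
The damped frequency ω_d = ω_n√(1−ζ²) = 205 rad/s.

ω_d ≈ 205 rad/s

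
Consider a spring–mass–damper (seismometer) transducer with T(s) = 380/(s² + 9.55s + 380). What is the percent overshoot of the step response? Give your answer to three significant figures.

Matching coefficients with s² + 2ζω_n s + ω_n² gives ω_n² = 380 ⇒ ω_n = 19.5 rad/s, and ζ = 9.55/(2ω_n) = 0.245.
%OS = 100 e^{−πζ/√(1−ζ²)} with ζ = 0.245 gives 45.2%.

%OS ≈ 45.2%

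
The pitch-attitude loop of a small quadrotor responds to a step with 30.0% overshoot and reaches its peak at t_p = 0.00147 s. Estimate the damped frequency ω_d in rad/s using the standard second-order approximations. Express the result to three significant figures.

ω_d ≈ 2140 rad/s

t_p = π/ω_d, so ω_d = π/0.00147 = 2140 rad/s.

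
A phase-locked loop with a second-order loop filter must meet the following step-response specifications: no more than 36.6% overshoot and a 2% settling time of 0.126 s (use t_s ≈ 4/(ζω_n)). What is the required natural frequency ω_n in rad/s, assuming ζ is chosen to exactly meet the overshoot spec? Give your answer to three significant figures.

ω_n ≈ 104 rad/s

ζ = −ln(OS)/√(π² + (ln OS)²). With OS = 0.366, ln OS = −1.005 and ζ = 1.005/3.298 = 0.305.
Then ω_n = 4/(ζ t_s) = 4/(0.305 × 0.126) = 104 rad/s.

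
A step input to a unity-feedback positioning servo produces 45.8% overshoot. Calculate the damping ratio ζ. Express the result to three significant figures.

Inverting the overshoot relation: ζ = |ln 0.458|/√(π² + ln²0.458) = 0.241.

ζ ≈ 0.241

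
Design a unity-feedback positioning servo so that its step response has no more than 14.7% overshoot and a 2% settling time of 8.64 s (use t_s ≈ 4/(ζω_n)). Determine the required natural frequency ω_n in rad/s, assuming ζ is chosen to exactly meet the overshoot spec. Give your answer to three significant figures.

Inverting the overshoot relation: ζ = |ln 0.147|/√(π² + ln²0.147) = 0.521.
Then ω_n = 4/(ζ t_s) = 4/(0.521 × 8.64) = 0.889 rad/s.

ω_n ≈ 0.889 rad/s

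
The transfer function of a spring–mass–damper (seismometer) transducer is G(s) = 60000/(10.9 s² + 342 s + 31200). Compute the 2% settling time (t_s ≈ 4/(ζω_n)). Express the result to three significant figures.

t_s ≈ 0.255 s

Dividing through by 10.9: denominator becomes s² + 31.38 s + 2862.
So ω_n = √2862 = 53.5 rad/s and ζ = 31.38/(2·53.5) = 0.293.
t_s ≈ 4/(ζω_n) = 0.255 s.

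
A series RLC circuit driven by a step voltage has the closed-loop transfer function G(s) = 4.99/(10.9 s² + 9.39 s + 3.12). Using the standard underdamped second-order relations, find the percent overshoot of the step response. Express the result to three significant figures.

%OS ≈ 1.41%

Dividing through by 10.9: denominator becomes s² + 0.8615 s + 0.2862.
So ω_n = √0.2862 = 0.535 rad/s and ζ = 0.8615/(2·0.535) = 0.805.
Overshoot: exp(−π·0.805/√(1−0.805²)) = 0.0141, i.e. 1.41%.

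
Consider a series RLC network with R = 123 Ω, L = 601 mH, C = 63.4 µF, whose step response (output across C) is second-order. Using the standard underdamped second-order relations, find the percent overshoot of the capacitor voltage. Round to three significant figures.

%OS ≈ 7.73%

For a series RLC circuit (capacitor voltage as output), ω_n = 1/√(LC) = 1/√(601 mH · 63.4 µF) = 162 rad/s.
ζ = (R/2)·√(C/L) = (123/2)·√(63.4 µF/601 mH) = 0.632.
%OS = 100 e^{−πζ/√(1−ζ²)} with ζ = 0.632 gives 7.73%.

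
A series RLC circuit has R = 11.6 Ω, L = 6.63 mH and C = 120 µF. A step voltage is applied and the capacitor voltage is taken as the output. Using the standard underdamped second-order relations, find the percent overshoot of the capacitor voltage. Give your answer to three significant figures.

For a series RLC circuit (capacitor voltage as output), ω_n = 1/√(LC) = 1/√(6.63 mH · 120 µF) = 1120 rad/s.
ζ = (R/2)·√(C/L) = (11.6/2)·√(120 µF/6.63 mH) = 0.780.
Overshoot: exp(−π·0.780/√(1−0.780²)) = 0.0198, i.e. 1.98%.

%OS ≈ 1.98%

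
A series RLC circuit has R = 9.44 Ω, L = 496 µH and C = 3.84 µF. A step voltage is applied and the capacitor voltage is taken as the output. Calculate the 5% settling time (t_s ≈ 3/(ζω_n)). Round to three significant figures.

t_s ≈ 0.000315 s

For a series RLC circuit (capacitor voltage as output), ω_n = 1/√(LC) = 1/√(496 µH · 3.84 µF) = 22900 rad/s.
ζ = (R/2)·√(C/L) = (9.44/2)·√(3.84 µF/496 µH) = 0.415.
t_s ≈ 3/(ζω_n) = 0.000315 s.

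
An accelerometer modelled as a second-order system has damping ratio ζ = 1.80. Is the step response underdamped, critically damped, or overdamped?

overdamped

Since ζ = 1.80 > 1, the system is overdamped.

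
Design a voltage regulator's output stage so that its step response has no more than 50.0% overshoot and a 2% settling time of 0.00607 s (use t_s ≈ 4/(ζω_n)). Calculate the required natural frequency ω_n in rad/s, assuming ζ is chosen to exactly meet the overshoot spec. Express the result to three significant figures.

ζ = −ln(OS)/√(π² + (ln OS)²). With OS = 0.500, ln OS = −0.6931 and ζ = 0.6931/3.217 = 0.215.
Then ω_n = 4/(ζ t_s) = 4/(0.215 × 0.00607) = 3060 rad/s.

ω_n ≈ 3060 rad/s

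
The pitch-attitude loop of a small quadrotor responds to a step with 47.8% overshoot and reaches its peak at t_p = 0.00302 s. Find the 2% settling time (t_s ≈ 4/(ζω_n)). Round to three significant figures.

t_s ≈ 0.0164 s

The overshoot fixes ζ = −ln(OS)/√(π²+ln²(OS)) = 0.229.
From t_p = π/ω_d, ω_d = π/0.00302 = 1040 rad/s, so ω_n = ω_d/√(1−ζ²) = 1070 rad/s.
t_s ≈ 4/(ζω_n) = 4/(0.229·1070) = 0.0164 s.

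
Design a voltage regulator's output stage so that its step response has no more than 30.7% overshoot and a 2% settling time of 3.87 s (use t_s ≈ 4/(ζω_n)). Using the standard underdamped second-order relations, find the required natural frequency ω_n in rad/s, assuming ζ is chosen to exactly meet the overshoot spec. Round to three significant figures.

Inverting the overshoot relation: ζ = |ln 0.307|/√(π² + ln²0.307) = 0.352.
From t_s ≈ 4/(ζω_n): ω_n = 4/(ζ·t_s) = 4/(0.352·3.87) = 2.94 rad/s.

ω_n ≈ 2.94 rad/s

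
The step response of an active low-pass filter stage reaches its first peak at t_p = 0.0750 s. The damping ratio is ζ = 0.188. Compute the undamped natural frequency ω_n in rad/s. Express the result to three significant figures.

ω_n ≈ 42.6 rad/s

Peak time t_p = π/ω_d, so ω_d = π/t_p = π/0.0750 = 41.9 rad/s.
ω_n = ω_d/√(1−ζ²) = 41.9/√0.965 = 42.6 rad/s.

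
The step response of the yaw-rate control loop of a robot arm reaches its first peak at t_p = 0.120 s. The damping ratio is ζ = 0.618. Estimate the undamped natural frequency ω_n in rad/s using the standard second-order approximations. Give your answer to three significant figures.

ω_n ≈ 33.3 rad/s

Peak time t_p = π/ω_d, so ω_d = π/t_p = π/0.120 = 26.2 rad/s.
ω_n = ω_d/√(1−ζ²) = 26.2/√0.618 = 33.3 rad/s.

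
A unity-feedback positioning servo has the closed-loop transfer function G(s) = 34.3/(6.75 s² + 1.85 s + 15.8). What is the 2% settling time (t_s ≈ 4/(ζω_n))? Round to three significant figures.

Dividing through by 6.75: denominator becomes s² + 0.2741 s + 2.341.
So ω_n = √2.341 = 1.53 rad/s and ζ = 0.2741/(2·1.53) = 0.0896.
t_s ≈ 4/(ζω_n) = 29.2 s.

t_s ≈ 29.2 s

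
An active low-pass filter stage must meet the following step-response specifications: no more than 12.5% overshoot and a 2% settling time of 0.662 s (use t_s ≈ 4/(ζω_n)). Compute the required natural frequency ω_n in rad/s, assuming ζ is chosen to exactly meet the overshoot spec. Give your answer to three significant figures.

From %OS = 100·exp(−πζ/√(1−ζ²)), invert to get ζ = −ln(OS)/√(π² + ln²(OS)) with OS = 0.125.
−ln 0.125 = 2.079, so ζ = 2.079/√(π² + 4.324) = 0.552.
From t_s ≈ 4/(ζω_n): ω_n = 4/(ζ·t_s) = 4/(0.552·0.662) = 10.9 rad/s.

ω_n ≈ 10.9 rad/s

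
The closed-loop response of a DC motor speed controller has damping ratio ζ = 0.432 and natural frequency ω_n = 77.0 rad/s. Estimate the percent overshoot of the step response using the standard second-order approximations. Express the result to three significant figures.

%OS ≈ 22.2%

For an underdamped second-order system, %OS = 100·exp(−πζ/√(1−ζ²)).
πζ/√(1−ζ²) = π·0.432/√(1−0.187) = 1.505, so %OS = 100·e^(−1.505) = 22.2%.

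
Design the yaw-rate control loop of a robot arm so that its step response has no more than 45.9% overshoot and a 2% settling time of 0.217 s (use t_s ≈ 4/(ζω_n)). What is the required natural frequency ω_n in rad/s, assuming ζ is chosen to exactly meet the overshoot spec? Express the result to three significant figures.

ω_n ≈ 76.6 rad/s

ζ = −ln(OS)/√(π² + (ln OS)²). With OS = 0.459, ln OS = −0.7787 and ζ = 0.7787/3.237 = 0.241.
From t_s ≈ 4/(ζω_n): ω_n = 4/(ζ·t_s) = 4/(0.241·0.217) = 76.6 rad/s.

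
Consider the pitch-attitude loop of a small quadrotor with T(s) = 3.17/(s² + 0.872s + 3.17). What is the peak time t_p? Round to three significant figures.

t_p ≈ 1.82 s

Comparing the denominator to s² + 2ζω_n s + ω_n²: ω_n = √3.17 = 1.78 rad/s, and 2ζω_n = 0.872 so ζ = 0.872/(2·1.78) = 0.245.
The damped frequency ω_d = ω_n√(1−ζ²) = 1.73 rad/s. Then t_p = π/ω_d = 1.82 s.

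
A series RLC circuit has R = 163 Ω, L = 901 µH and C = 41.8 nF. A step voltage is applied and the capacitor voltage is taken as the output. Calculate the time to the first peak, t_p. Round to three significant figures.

t_p ≈ 0.0000232 s

For a series RLC circuit (capacitor voltage as output), ω_n = 1/√(LC) = 1/√(901 µH · 41.8 nF) = 163000 rad/s.
ζ = (R/2)·√(C/L) = (163/2)·√(41.8 nF/901 µH) = 0.555.
ω_d = 163000·√(1 − 0.555²) = 136000 rad/s. t_p = π/ω_d = 0.0000232 s.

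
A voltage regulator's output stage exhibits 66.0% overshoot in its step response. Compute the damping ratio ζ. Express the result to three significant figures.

ζ ≈ 0.131

ζ = −ln(OS)/√(π² + (ln OS)²). With OS = 0.660, ln OS = −0.4155 and ζ = 0.4155/3.169 = 0.131.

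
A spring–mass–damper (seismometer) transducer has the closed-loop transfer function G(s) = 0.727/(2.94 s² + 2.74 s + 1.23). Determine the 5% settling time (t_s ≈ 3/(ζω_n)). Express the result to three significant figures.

t_s ≈ 6.44 s

Dividing through by 2.94: denominator becomes s² + 0.9320 s + 0.4184.
So ω_n = √0.4184 = 0.647 rad/s and ζ = 0.9320/(2·0.647) = 0.720.
t_s ≈ 3/(ζω_n) = 6.44 s.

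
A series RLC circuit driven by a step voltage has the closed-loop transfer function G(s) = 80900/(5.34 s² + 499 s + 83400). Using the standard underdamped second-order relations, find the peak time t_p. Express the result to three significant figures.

Dividing through by 5.34: denominator becomes s² + 93.45 s + 15620.
So ω_n = √15620 = 125 rad/s and ζ = 93.45/(2·125) = 0.374.
The damped frequency ω_d = ω_n√(1−ζ²) = 116 rad/s. t_p = π/ω_d = 0.0271 s.

t_p ≈ 0.0271 s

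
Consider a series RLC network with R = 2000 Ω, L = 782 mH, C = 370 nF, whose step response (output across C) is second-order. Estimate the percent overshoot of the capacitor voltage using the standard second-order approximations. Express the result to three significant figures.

For a series RLC circuit (capacitor voltage as output), ω_n = 1/√(LC) = 1/√(782 mH · 370 nF) = 1860 rad/s.
ζ = (R/2)·√(C/L) = (2000/2)·√(370 nF/782 mH) = 0.688.
%OS = 100·exp(−πζ/√(1−ζ²)) = 5.09%.

%OS ≈ 5.09%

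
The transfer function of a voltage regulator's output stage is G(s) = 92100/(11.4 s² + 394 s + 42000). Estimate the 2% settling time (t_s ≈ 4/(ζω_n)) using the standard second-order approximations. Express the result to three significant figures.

t_s ≈ 0.231 s

Dividing through by 11.4: denominator becomes s² + 34.56 s + 3684.
So ω_n = √3684 = 60.7 rad/s and ζ = 34.56/(2·60.7) = 0.285.
t_s ≈ 4/(ζω_n) = 0.231 s.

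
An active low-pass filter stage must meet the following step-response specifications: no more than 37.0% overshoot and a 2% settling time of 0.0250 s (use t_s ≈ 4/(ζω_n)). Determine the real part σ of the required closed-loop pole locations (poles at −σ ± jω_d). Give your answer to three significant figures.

σ ≈ 160

The settling-time spec alone fixes σ = ζω_n = 4/t_s = 4/0.0250 = 160.
(Overshoot then fixes ζ = 0.302 and hence ω_d = σ·√(1−ζ²)/ζ = 506 rad/s.)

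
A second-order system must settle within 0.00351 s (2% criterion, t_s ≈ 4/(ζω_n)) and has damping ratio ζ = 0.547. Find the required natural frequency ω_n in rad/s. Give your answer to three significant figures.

ω_n ≈ 2080 rad/s

Rearranging t_s ≈ 4/(ζω_n) gives ω_n = 4/(ζ·t_s) = 4/(0.547 × 0.00351) = 2080 rad/s.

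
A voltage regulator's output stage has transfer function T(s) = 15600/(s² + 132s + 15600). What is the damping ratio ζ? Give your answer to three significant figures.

ω_n = √15600 = 125 rad/s; ζ = 132/(2·125) = 0.528.

ζ ≈ 0.528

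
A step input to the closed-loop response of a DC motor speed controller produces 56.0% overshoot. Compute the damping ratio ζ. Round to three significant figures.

ζ ≈ 0.181

ζ = −ln(OS)/√(π² + (ln OS)²). With OS = 0.560, ln OS = −0.5798 and ζ = 0.5798/3.195 = 0.181.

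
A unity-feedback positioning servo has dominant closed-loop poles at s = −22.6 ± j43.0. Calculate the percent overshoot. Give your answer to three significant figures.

|pole| = ω_n = √(22.6² + 43.0²) = 48.6 rad/s; ζ = cos θ = σ/ω_n = 0.465.
%OS = 100 e^{−πζ/√(1−ζ²)} with ζ = 0.465 gives 19.2%.

%OS ≈ 19.2%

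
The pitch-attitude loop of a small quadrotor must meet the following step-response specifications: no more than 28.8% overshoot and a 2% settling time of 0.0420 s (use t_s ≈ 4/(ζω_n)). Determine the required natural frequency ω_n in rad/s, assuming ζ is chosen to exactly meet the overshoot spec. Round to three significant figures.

ω_n ≈ 259 rad/s

ζ = −ln(OS)/√(π² + (ln OS)²). With OS = 0.288, ln OS = −1.245 and ζ = 1.245/3.379 = 0.368.
From t_s ≈ 4/(ζω_n): ω_n = 4/(ζ·t_s) = 4/(0.368·0.0420) = 259 rad/s.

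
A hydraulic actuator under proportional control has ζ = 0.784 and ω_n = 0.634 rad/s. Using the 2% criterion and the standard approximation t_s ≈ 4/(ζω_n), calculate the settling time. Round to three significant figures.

t_s ≈ 8.05 s

t_s ≈ 4/(ζω_n) = 4/(0.784 × 0.634) = 8.05 s.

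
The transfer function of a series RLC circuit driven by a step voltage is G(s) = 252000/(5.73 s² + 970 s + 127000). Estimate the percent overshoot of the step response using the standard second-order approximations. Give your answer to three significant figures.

%OS ≈ 11.4%

Dividing through by 5.73: denominator becomes s² + 169.3 s + 22160.
So ω_n = √22160 = 149 rad/s and ζ = 169.3/(2·149) = 0.569.
Overshoot: exp(−π·0.569/√(1−0.569²)) = 0.114, i.e. 11.4%.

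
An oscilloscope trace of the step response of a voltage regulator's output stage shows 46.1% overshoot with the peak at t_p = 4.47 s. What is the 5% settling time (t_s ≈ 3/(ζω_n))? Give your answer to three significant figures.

ζ from %OS: ζ = |ln 0.461|/√(π²+ln²0.461) = 0.239.
From t_p = π/ω_d, ω_d = π/4.47 = 0.703 rad/s, so ω_n = ω_d/√(1−ζ²) = 0.724 rad/s.
t_s ≈ 3/(ζω_n) = 3/(0.239·0.724) = 17.3 s.

t_s ≈ 17.3 s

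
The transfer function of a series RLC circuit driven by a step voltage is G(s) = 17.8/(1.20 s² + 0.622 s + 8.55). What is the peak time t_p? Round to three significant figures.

Dividing through by 1.20: denominator becomes s² + 0.5183 s + 7.125.
So ω_n = √7.125 = 2.67 rad/s and ζ = 0.5183/(2·2.67) = 0.0971.
ω_d = ω_n√(1−ζ²) = 2.66 rad/s. t_p = π/ω_d = 1.18 s.

t_p ≈ 1.18 s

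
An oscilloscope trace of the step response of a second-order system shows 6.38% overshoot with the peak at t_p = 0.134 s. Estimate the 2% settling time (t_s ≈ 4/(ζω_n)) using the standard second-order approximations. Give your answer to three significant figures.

The overshoot fixes ζ = −ln(OS)/√(π²+ln²(OS)) = 0.659.
From t_p = π/ω_d, ω_d = π/0.134 = 23.4 rad/s, so ω_n = ω_d/√(1−ζ²) = 31.2 rad/s.
t_s ≈ 4/(ζω_n) = 4/(0.659·31.2) = 0.195 s.

t_s ≈ 0.195 s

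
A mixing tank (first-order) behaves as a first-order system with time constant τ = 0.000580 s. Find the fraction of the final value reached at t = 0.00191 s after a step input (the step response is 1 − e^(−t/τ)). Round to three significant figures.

y/y_∞ ≈ 0.963

y(t)/y_∞ = 1 − e^(−t/τ) = 1 − e^(−0.00191/0.000580) = 1 − e^(−3.29) = 0.963.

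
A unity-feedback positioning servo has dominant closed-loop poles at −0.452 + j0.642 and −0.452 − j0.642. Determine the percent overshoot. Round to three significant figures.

With σ = 0.452, ω_d = 0.642: ω_n = √(σ²+ω_d²) = 0.785 rad/s, ζ = σ/ω_n = 0.576.
%OS = 100 e^{−πζ/√(1−ζ²)} with ζ = 0.576 gives 10.9%.

%OS ≈ 10.9%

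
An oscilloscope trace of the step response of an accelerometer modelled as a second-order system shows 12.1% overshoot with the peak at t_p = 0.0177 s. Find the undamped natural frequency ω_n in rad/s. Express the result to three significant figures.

ω_n ≈ 214 rad/s

From the overshoot, ζ = −ln(OS)/√(π²+ln²(OS)) = 0.558.
t_p = π/ω_d ⇒ ω_d = 177 rad/s; then ω_n = ω_d/√(1−ζ²) = 214 rad/s.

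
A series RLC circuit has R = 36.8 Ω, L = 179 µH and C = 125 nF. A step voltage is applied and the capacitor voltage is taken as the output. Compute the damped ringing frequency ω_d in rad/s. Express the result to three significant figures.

ω_d ≈ 185000 rad/s

For a series RLC circuit (capacitor voltage as output), ω_n = 1/√(LC) = 1/√(179 µH · 125 nF) = 211000 rad/s.
ζ = (R/2)·√(C/L) = (36.8/2)·√(125 nF/179 µH) = 0.486.
ω_d = 211000·√(1 − 0.486²) = 185000 rad/s.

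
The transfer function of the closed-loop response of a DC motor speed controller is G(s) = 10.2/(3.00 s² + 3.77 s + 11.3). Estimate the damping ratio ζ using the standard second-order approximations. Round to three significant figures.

ζ ≈ 0.324

Dividing through by 3.00: denominator becomes s² + 1.257 s + 3.767.
So ω_n = √3.767 = 1.94 rad/s and ζ = 1.257/(2·1.94) = 0.324.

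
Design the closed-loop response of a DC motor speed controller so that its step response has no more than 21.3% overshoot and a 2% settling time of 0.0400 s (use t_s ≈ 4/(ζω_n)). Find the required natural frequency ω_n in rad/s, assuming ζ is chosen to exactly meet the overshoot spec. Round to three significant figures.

ζ = −ln(OS)/√(π² + (ln OS)²). With OS = 0.213, ln OS = −1.546 and ζ = 1.546/3.502 = 0.442.
Then ω_n = 4/(ζ t_s) = 4/(0.442 × 0.0400) = 226 rad/s.

ω_n ≈ 226 rad/s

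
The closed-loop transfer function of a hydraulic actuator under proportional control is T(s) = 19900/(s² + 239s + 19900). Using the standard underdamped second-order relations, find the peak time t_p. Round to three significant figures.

t_p ≈ 0.0419 s

Comparing the denominator to s² + 2ζω_n s + ω_n²: ω_n = √19900 = 141 rad/s, and 2ζω_n = 239 so ζ = 239/(2·141) = 0.847.
ω_d = ω_n√(1−ζ²) = 75.0 rad/s. Then t_p = π/ω_d = 0.0419 s.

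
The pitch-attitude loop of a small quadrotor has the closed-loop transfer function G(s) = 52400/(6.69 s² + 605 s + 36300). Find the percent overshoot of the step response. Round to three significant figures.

%OS ≈ 8.69%

Dividing through by 6.69: denominator becomes s² + 90.43 s + 5426.
So ω_n = √5426 = 73.7 rad/s and ζ = 90.43/(2·73.7) = 0.614.
Overshoot: exp(−π·0.614/√(1−0.614²)) = 0.0869, i.e. 8.69%.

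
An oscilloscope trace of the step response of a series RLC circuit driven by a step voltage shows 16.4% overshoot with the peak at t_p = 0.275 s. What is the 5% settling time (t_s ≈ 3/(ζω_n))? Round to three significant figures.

ζ from %OS: ζ = |ln 0.164|/√(π²+ln²0.164) = 0.499.
t_p = π/ω_d ⇒ ω_d = 11.4 rad/s; then ω_n = ω_d/√(1−ζ²) = 13.2 rad/s.
t_s ≈ 3/(ζω_n) = 3/(0.499·13.2) = 0.456 s.

t_s ≈ 0.456 s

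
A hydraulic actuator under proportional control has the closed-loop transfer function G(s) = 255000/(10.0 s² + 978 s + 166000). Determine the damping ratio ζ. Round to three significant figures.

ζ ≈ 0.380

Dividing through by 10.0: denominator becomes s² + 97.80 s + 16600.
So ω_n = √16600 = 129 rad/s and ζ = 97.80/(2·129) = 0.380.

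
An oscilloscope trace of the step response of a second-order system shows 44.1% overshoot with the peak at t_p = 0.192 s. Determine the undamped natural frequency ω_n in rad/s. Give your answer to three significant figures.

The overshoot fixes ζ = −ln(OS)/√(π²+ln²(OS)) = 0.252.
From t_p = π/ω_d, ω_d = π/0.192 = 16.4 rad/s, so ω_n = ω_d/√(1−ζ²) = 16.9 rad/s.

ω_n ≈ 16.9 rad/s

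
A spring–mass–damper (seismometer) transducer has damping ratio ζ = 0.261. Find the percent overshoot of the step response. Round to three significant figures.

For an underdamped second-order system, %OS = 100·exp(−πζ/√(1−ζ²)).
πζ/√(1−ζ²) = π·0.261/√(1−0.0681) = 0.8494, so %OS = 100·e^(−0.8494) = 42.8%.

%OS ≈ 42.8%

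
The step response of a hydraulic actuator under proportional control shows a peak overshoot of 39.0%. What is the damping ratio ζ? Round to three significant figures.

ζ ≈ 0.287

From %OS = 100·exp(−πζ/√(1−ζ²)), invert to get ζ = −ln(OS)/√(π² + ln²(OS)) with OS = 0.390.
−ln 0.390 = 0.9416, so ζ = 0.9416/√(π² + 0.8866) = 0.287.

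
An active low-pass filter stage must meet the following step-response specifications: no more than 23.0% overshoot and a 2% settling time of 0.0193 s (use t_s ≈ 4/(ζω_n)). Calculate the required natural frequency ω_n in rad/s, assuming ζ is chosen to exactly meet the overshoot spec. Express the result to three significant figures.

ω_n ≈ 489 rad/s

ζ = −ln(OS)/√(π² + (ln OS)²). With OS = 0.230, ln OS = −1.470 and ζ = 1.470/3.468 = 0.424.
From t_s ≈ 4/(ζω_n): ω_n = 4/(ζ·t_s) = 4/(0.424·0.0193) = 489 rad/s.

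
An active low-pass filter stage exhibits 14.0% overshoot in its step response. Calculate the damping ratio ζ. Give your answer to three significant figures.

ζ = −ln(OS)/√(π² + (ln OS)²). With OS = 0.140, ln OS = −1.966 and ζ = 1.966/3.706 = 0.531.

ζ ≈ 0.531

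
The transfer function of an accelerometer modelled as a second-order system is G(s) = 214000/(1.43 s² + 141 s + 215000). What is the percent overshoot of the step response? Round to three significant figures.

Dividing through by 1.43: denominator becomes s² + 98.60 s + 150300.
So ω_n = √150300 = 388 rad/s and ζ = 98.60/(2·388) = 0.127.
Overshoot: exp(−π·0.127/√(1−0.127²)) = 0.669, i.e. 66.9%.

%OS ≈ 66.9%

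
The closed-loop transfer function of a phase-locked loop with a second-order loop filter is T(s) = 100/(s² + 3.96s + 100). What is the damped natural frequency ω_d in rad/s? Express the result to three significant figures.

ω_d ≈ 9.80 rad/s

Comparing the denominator to s² + 2ζω_n s + ω_n²: ω_n = √100 = 10.0 rad/s, and 2ζω_n = 3.96 so ζ = 3.96/(2·10.0) = 0.198.
The damped frequency ω_d = ω_n√(1−ζ²) = 9.80 rad/s.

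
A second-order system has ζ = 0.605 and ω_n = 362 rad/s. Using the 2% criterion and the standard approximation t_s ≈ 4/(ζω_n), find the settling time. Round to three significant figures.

t_s ≈ 0.0183 s

t_s ≈ 4/(ζω_n) = 4/(0.605 × 362) = 0.0183 s.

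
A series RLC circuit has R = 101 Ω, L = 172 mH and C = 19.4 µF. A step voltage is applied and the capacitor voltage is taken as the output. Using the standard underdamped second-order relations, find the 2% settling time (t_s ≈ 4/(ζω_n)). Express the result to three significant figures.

For a series RLC circuit (capacitor voltage as output), ω_n = 1/√(LC) = 1/√(172 mH · 19.4 µF) = 547 rad/s.
ζ = (R/2)·√(C/L) = (101/2)·√(19.4 µF/172 mH) = 0.536.
t_s ≈ 4/(ζω_n) = 0.0136 s.

t_s ≈ 0.0136 s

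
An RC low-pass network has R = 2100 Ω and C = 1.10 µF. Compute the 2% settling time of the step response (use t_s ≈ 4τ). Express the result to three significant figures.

τ = RC = 2100 × 1.10 µF = 0.00231 s.
t_s ≈ 4τ = 0.00924 s.

t_s ≈ 0.00924 s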